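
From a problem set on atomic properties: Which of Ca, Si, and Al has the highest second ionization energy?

Consider each +1 ion: Ca⁺ still has 1 valence electron; Si⁺ still has 3 valence electrons; Al⁺ still has 2 valence electrons.
All are still removing valence electrons, so compare the +1 ions as you would atoms: IE_2 generally rises across a period (higher Z_eff) and falls down a group (larger shell), subject to the usual subshell exceptions.
Valence configurations: Ca⁺ [Ar]4s¹, Si⁺ [Ne]3s²3p¹, Al⁺ [Ne]3s².
Si⁺ loses a lone 3p electron whereas Al⁺ must break into a filled 3s² pair, so IE_2(Al) > IE_2(Si) even though Si has the higher nuclear charge.
Approximate IE_2 values (kJ/mol): Ca 1145, Si 1577, Al 1817.
Putting it together, IE_2: Ca < Si < Al.

Al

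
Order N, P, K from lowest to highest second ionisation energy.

P, N, K

Consider each +1 ion: N⁺ still has 4 valence electrons; P⁺ still has 4 valence electrons; K⁺ is the bare [Ar] core.
Pulling an electron out of a noble-gas core costs far more than removing a remaining valence electron, so K sits at the high end of IE_2.
Valence configurations: N⁺ [He]2s²2p², P⁺ [Ne]3s²3p².
Tabulated IE_2 (kJ/mol): N 2856, P 1907, K 3052.
Overall IE_2 order: P < N < K.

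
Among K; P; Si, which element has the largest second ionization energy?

K

Consider each +1 ion: K⁺ is the bare [Ar] core; P⁺ still has 4 valence electrons; Si⁺ still has 3 valence electrons.
Breaking into a closed-shell core is much more expensive than removing a leftover valence electron — K has the largest IE_2 here.
Valence configurations: P⁺ [Ne]3s²3p², Si⁺ [Ne]3s²3p¹.
The numbers (kJ/mol): K 3052, P 1907, Si 1577.
Putting it together, IE_2: Si < P < K.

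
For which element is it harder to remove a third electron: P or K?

K

IE_3 is the cost of taking one more electron from the +2 cation: P²⁺ still has 3 valence electrons; K²⁺ is already 1 electron into the core.
Core electrons are held far more tightly than valence electrons, so K tops the IE_3 order.
Approximate IE_3 values (kJ/mol): P 2914, K 4420.
Hence IE_3: P < K.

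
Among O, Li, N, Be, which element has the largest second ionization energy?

Li

After 1 electron has been removed, what remains? O⁺ still has 5 valence electrons; Li⁺ is the bare [He] core; N⁺ still has 4 valence electrons; Be⁺ still has 1 valence electron.
Core electrons are held far more tightly than valence electrons, so Li tops the IE_2 order.
Valence configurations: O⁺ [He]2s²2p³, N⁺ [He]2s²2p², Be⁺ [He]2s¹.
Tabulated IE_2 (kJ/mol): O 3388, Li 7298, N 2856, Be 1757.
Hence IE_2: Be < N < O < Li.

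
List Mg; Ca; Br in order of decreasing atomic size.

Ca > Mg > Br

Atomic radius shrinks across a period as nuclear charge pulls the same shell inward, and grows down a group as new shells are added.
Neither a single period nor a single group — weigh both effects.
Mg > Br: period and group pull opposite ways; the across-period shift dominates (139 vs 114 pm).
Ca > Mg: Ca sits below Mg in group 2, so the down-group effect alone puts Ca larger.
Approximate values (pm): Mg 139, Ca 171, Br 114.
So from largest to smallest: Ca > Mg > Br.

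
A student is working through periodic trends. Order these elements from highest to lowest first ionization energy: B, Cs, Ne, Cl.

Ne > Cl > B > Cs

B is in period 2, group 13; Ne is in period 2, group 18; Cl is in period 3, group 17; Cs is in period 6, group 1.
IE₁ increases left→right with effective nuclear charge and decreases top→bottom as the valence shell moves farther out.
These span different periods and groups, so the two trends combine.
B > Cs: both effects reinforce here, so B is clearly the higher of the two.
Cl > B: the two effects oppose for this pair; the across-period effect wins (1251 vs 801 kJ/mol).
Ne > Cl: relative to Cl, both the across-period and down-group shifts push Ne's first ionization energy up.
Approximate values (kJ/mol): B 801, Ne 2081, Cl 1251, Cs 376.
So from highest to lowest: Ne > Cl > B > Cs.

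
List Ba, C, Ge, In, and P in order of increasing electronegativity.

C is in period 2, group 14; P is in period 3, group 15; Ge is in period 4, group 14; In is in period 5, group 13; Ba is in period 6, group 2.
Smaller atoms with higher effective nuclear charge are more electronegative.
Neither a single period nor a single group — weigh both effects.
In > Ba: relative to Ba, both the across-period and down-group shifts push In's electronegativity up.
Ge > In: both effects reinforce here, so Ge is clearly the higher of the two.
P > Ge: both effects reinforce here, so P is clearly the higher of the two.
C > P: the two effects oppose for this pair; the down-group effect wins (2.55 vs 2.19).
For reference (Pauling): C 2.55, P 2.19, Ge 2.01, In 1.78, Ba 0.89.
So from lowest to highest: Ba < In < Ge < P < C.

Ba < In < Ge < P < C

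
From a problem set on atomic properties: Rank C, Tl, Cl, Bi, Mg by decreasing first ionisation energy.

C is in period 2, group 14; Mg is in period 3, group 2; Cl is in period 3, group 17; Tl is in period 6, group 13; Bi is in period 6, group 15.
Across a period the outer electron is held more tightly (higher IE₁); down a group it sits in a higher shell, more shielded, and comes off more easily.
Here both period and group differ, so the two effects have to be weighed against each other.
Bi > Tl: Bi lies to the right of Tl in period 6, so the across-period effect alone puts Bi higher.
Mg > Bi: period and group pull opposite ways; the down-group shift dominates (738 vs 703 kJ/mol).
C > Mg: relative to Mg, both the across-period and down-group shifts push C's first ionization energy up.
Cl > C: period and group pull opposite ways; the across-period shift dominates (1251 vs 1086 kJ/mol).
For reference (kJ/mol): C 1086, Mg 738, Cl 1251, Tl 589, Bi 703.
So from highest to lowest: Cl > C > Mg > Bi > Tl.

Cl > C > Mg > Bi > Tl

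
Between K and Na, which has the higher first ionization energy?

Na is in period 3, group 1; K is in period 4, group 1.
First ionization energy rises across a period (greater Z_eff holds electrons more tightly) and falls down a group (valence electrons are farther from the nucleus).
All are in group 1, so first ionization energy increases up the group.
So Na has the higher first ionization energy (Na > K).

Na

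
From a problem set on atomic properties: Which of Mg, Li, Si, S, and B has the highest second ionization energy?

IE_2 is the cost of taking one more electron from the +1 cation: Mg⁺ still has 1 valence electron; Li⁺ is the bare [He] core; Si⁺ still has 3 valence electrons; S⁺ still has 5 valence electrons; B⁺ still has 2 valence electrons.
Breaking into a closed-shell core is much more expensive than removing a leftover valence electron — Li has the largest IE_2 here.
Valence configurations: Mg⁺ [Ne]3s¹, Si⁺ [Ne]3s²3p¹, S⁺ [Ne]3s²3p³, B⁺ [He]2s².
Tabulated IE_2 (kJ/mol): Mg 1451, Li 7298, Si 1577, S 2252, B 2427.
So the second ionization energies run Mg < Si < S < B < Li.

Li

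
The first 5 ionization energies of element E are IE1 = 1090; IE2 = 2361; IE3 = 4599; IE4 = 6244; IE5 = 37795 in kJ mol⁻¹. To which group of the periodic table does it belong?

Look for the largest jump between consecutive ionization energies: IE5/IE4 ≈ 6.1, far larger than any earlier ratio.
That jump marks the point where a core electron is being removed. So the atom has 4 valence electrons.
A main-group element with 4 valence electrons is in group 14.

Group 14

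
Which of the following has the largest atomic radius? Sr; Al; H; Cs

Across a period the added protons contract the valence shell; down a group each new principal shell makes the atom larger.
Neither a single period nor a single group — weigh both effects.
Al > H: period and group pull opposite ways; the down-group shift dominates (126 vs 32 pm).
Sr > Al: relative to Al, both the across-period and down-group shifts push Sr's atomic radius up.
Cs > Sr: both effects reinforce here, so Cs is clearly the larger of the two.
Approximate values (pm): H 32, Al 126, Sr 185, Cs 232.
The largest atomic radius among these belongs to Cs.

Cs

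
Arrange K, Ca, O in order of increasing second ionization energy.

Ca < K < O

The second ionization energy removes an electron from the +1 ion. For each element: K⁺ is the bare [Ar] core; Ca⁺ still has 1 valence electron; O⁺ still has 5 valence electrons.
Usually core removal costs more than valence removal, but here the competition is close: a tightly held n=2 valence electron can cost more to remove than an n=3 core electron, so the actual values have to decide it.
Valence configurations: Ca⁺ [Ar]4s¹, O⁺ [He]2s²2p³.
Approximate IE_2 values (kJ/mol): K 3052, Ca 1145, O 3388.
Hence IE_2: Ca < K < O.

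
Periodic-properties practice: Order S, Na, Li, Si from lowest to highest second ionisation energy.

Si < S < Na < Li

Consider each +1 ion: S⁺ still has 5 valence electrons; Na⁺ is the bare [Ne] core; Li⁺ is the bare [He] core; Si⁺ still has 3 valence electrons.
Core electrons are held far more tightly than valence electrons, so Na and Li top the IE_2 order.
Valence configurations: S⁺ [Ne]3s²3p³, Si⁺ [Ne]3s²3p¹.
The numbers (kJ/mol): S 2252, Na 4562, Li 7298, Si 1577.
So the second ionization energies run Si < S < Na < Li.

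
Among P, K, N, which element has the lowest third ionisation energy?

P

Consider each +2 ion: P²⁺ still has 3 valence electrons; K²⁺ is already 1 electron into the core; N²⁺ still has 3 valence electrons.
Usually core removal costs more than valence removal, but here the competition is close: a tightly held n=2 valence electron can cost more to remove than an n=3 core electron, so the actual values have to decide it.
Valence configurations: P²⁺ [Ne]3s²3p¹, N²⁺ [He]2s²2p¹.
Approximate IE_3 values (kJ/mol): P 2914, K 4420, N 4578.
Putting it together, IE_3: P < K < N.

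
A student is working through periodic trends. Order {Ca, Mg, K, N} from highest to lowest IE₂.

Consider each +1 ion: Ca⁺ still has 1 valence electron; Mg⁺ still has 1 valence electron; K⁺ is the bare [Ar] core; N⁺ still has 4 valence electrons.
Pulling an electron out of a noble-gas core costs far more than removing a remaining valence electron, so K sits at the high end of IE_2.
Valence configurations: Ca⁺ [Ar]4s¹, Mg⁺ [Ne]3s¹, N⁺ [He]2s²2p².
Tabulated IE_2 (kJ/mol): Ca 1145, Mg 1451, K 3052, N 2856.
So the second ionization energies run Ca < Mg < N < K.

K > N > Mg > Ca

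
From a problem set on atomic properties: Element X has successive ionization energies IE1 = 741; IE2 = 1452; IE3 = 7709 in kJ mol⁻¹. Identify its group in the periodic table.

Look for the largest jump between consecutive ionization energies: IE3/IE2 ≈ 5.3, far larger than any earlier ratio.
That jump marks the point where a core electron is being removed. So the atom has 2 valence electrons.
A main-group element with 2 valence electrons is in group 2.

Group 2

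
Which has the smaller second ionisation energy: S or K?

S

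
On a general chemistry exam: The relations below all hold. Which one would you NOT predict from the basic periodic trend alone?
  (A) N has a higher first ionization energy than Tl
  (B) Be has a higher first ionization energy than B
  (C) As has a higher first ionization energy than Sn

(B)

The general trend: first ionization energy increases across a period and decreases down a group.
(A) N (period 2, group 15) vs Tl (period 6, group 13): the stated order agrees with the simple trend.
(B) Be (period 2, group 2) vs B (period 2, group 13): the stated order contradicts the simple trend.
(C) As (period 4, group 15) vs Sn (period 5, group 14): the stated order agrees with the simple trend.
The exception is (B): removing B's lone 2p electron is easier than breaking Be's filled 2s².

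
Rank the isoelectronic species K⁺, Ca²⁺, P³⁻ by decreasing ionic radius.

P³⁻, K⁺, Ca²⁺

All of these have 18 electrons, so size is governed by nuclear charge alone: the more protons, the stronger the pull on the same electron cloud, and the smaller the ion.
Nuclear charges: Ca²⁺ (Z=20), K⁺ (Z=19), P³⁻ (Z=15).
Largest to smallest: P³⁻ > K⁺ > Ca²⁺.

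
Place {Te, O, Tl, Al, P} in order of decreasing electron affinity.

O is in period 2, group 16; Al is in period 3, group 13; P is in period 3, group 15; Te is in period 5, group 16; Tl is in period 6, group 13.
Adding an electron releases more energy for atoms nearer the top right (short of the noble gases).
These span different periods and groups, so the two trends combine.
Al > Tl: they share group 13; the group trend gives Al the larger value.
P > Al: both are in period 3; the period trend gives P the larger value.
O > P: relative to P, both the across-period and down-group shifts push O's electron affinity up.
Te > O: this pair runs against the simple trend — see the exception note.
Note the exception: Te has a higher electron affinity than O, contrary to the simple trend — O's compact 2p subshell gives strong electron–electron repulsion on the added electron.
Tabulated electron affinity (kJ/mol): O 141, Al 42, P 72, Te 190, Tl 19.
So from highest to lowest: Te > O > P > Al > Tl.

Te > O > P > Al > Tl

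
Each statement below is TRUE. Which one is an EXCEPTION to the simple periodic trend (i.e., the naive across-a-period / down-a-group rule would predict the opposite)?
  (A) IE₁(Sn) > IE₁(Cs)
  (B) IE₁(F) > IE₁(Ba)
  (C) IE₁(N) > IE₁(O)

(C)

The general trend: first ionization energy increases across a period and decreases down a group.
(A) Sn (period 5, group 14) vs Cs (period 6, group 1): the stated order agrees with the simple trend.
(B) F (period 2, group 17) vs Ba (period 6, group 2): the stated order agrees with the simple trend.
(C) N (period 2, group 15) vs O (period 2, group 16): the stated order contradicts the simple trend.
The exception is (C): pairing an electron in O's 2p⁴ costs repulsion energy, so O ionizes more easily than half-filled N (2p³).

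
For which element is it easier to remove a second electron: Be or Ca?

Consider each +1 ion: Be⁺ still has 1 valence electron; Ca⁺ still has 1 valence electron.
All are still removing valence electrons, so compare the +1 ions as you would atoms: IE_2 generally rises across a period (higher Z_eff) and falls down a group (larger shell), subject to the usual subshell exceptions.
Valence configurations: Be⁺ [He]2s¹, Ca⁺ [Ar]4s¹.
Tabulated IE_2 (kJ/mol): Be 1757, Ca 1145.
Hence IE_2: Ca < Be.

Ca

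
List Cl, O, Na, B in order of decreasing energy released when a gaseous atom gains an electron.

Cl > O > Na > B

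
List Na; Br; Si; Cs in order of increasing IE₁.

Cs, Na, Si, Br

Across a period the outer electron is held more tightly (higher IE₁); down a group it sits in a higher shell, more shielded, and comes off more easily.
These span different periods and groups, so the two trends combine.
Na > Cs: they share group 1; the group trend gives Na the larger value.
Si > Na: both are in period 3; the period trend gives Si the larger value.
Br > Si: the two effects oppose for this pair; the across-period effect wins (1140 vs 786 kJ/mol).
For reference (kJ/mol): Na 496, Si 786, Br 1140, Cs 376.
So from lowest to highest: Cs < Na < Si < Br.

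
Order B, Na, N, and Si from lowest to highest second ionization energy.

After 1 electron has been removed, what remains? B⁺ still has 2 valence electrons; Na⁺ is the bare [Ne] core; N⁺ still has 4 valence electrons; Si⁺ still has 3 valence electrons.
Pulling an electron out of a noble-gas core costs far more than removing a remaining valence electron, so Na sits at the high end of IE_2.
Valence configurations: B⁺ [He]2s², N⁺ [He]2s²2p², Si⁺ [Ne]3s²3p¹.
Approximate IE_2 values (kJ/mol): B 2427, Na 4562, N 2856, Si 1577.
Overall IE_2 order: Si < B < N < Na.

Si < B < N < Na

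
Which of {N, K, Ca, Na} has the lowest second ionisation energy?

After 1 electron has been removed, what remains? N⁺ still has 4 valence electrons; K⁺ is the bare [Ar] core; Ca⁺ still has 1 valence electron; Na⁺ is the bare [Ne] core.
Pulling an electron out of a noble-gas core costs far more than removing a remaining valence electron, so K and Na sit at the high end of IE_2.
Valence configurations: N⁺ [He]2s²2p², Ca⁺ [Ar]4s¹.
Tabulated IE_2 (kJ/mol): N 2856, K 3052, Ca 1145, Na 4562.
Overall IE_2 order: Ca < N < K < Na.

Ca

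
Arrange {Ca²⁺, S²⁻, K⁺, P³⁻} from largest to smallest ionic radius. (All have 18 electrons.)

P³⁻ > S²⁻ > K⁺ > Ca²⁺

All of these have 18 electrons, so size is governed by nuclear charge alone: the more protons, the stronger the pull on the same electron cloud, and the smaller the ion.
Nuclear charges: Ca²⁺ (Z=20), K⁺ (Z=19), S²⁻ (Z=16), P³⁻ (Z=15).
Largest to smallest: P³⁻ > S²⁻ > K⁺ > Ca²⁺.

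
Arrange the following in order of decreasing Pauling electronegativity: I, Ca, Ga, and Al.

I > Ga > Al > Ca

Al is in period 3, group 13; Ca is in period 4, group 2; Ga is in period 4, group 13; I is in period 5, group 17.
Smaller atoms with higher effective nuclear charge are more electronegative.
Neither a single period nor a single group — weigh both effects.
Al > Ca: relative to Ca, both the across-period and down-group shifts push Al's electronegativity up.
Ga > Al: this pair runs against the simple trend — see the exception note.
I > Ga: the two effects oppose for this pair; the across-period effect wins (2.66 vs 1.81).
Note the exception: Ga has a higher electronegativity than Al, contrary to the simple trend — poor shielding by filled d (and f) subshells raises the heavier element's effective nuclear charge more than the simple down-group trend predicts.
Tabulated electronegativity (Pauling): Al 1.61, Ca 1.00, Ga 1.81, I 2.66.
So from highest to lowest: I > Ga > Al > Ca.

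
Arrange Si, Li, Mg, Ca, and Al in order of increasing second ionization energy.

Consider each +1 ion: Si⁺ still has 3 valence electrons; Li⁺ is the bare [He] core; Mg⁺ still has 1 valence electron; Ca⁺ still has 1 valence electron; Al⁺ still has 2 valence electrons.
Core electrons are held far more tightly than valence electrons, so Li tops the IE_2 order.
Valence configurations: Si⁺ [Ne]3s²3p¹, Mg⁺ [Ne]3s¹, Ca⁺ [Ar]4s¹, Al⁺ [Ne]3s².
Si⁺ loses a lone 3p electron whereas Al⁺ must break into a filled 3s² pair, so IE_2(Al) > IE_2(Si) even though Si has the higher nuclear charge.
Approximate IE_2 values (kJ/mol): Si 1577, Li 7298, Mg 1451, Ca 1145, Al 1817.
Overall IE_2 order: Ca < Mg < Si < Al < Li.

Ca < Mg < Si < Al < Li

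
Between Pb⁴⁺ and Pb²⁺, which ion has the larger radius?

Pb²⁺

Both ions have Z = 82 protons, but Pb⁴⁺ has lost more electrons, so its remaining electrons feel a larger effective nuclear charge per electron and are pulled in more tightly.
Higher positive charge → smaller ion, so Pb²⁺ > Pb⁴⁺.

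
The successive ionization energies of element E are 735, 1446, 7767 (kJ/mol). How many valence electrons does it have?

Look for the largest jump between consecutive ionization energies: IE3/IE2 ≈ 5.4, far larger than any earlier ratio.
That jump marks the point where a core electron is being removed. So the atom has 2 valence electrons.

2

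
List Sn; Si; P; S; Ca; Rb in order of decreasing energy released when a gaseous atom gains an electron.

Si is in period 3, group 14; P is in period 3, group 15; S is in period 3, group 16; Ca is in period 4, group 2; Rb is in period 5, group 1; Sn is in period 5, group 14.
EA tends to increase across a period and decrease down a group, though the pattern is less regular than for IE or radius.
Neither a single period nor a single group — weigh both effects.
Rb > Ca: this pair runs against the simple trend — see the exception note.
P > Rb: both effects reinforce here, so P is clearly the higher of the two.
Sn > P: this pair runs against the simple trend — see the exception note.
Si > Sn: Si sits above Sn in group 14, so the down-group effect alone puts Si higher.
S > Si: both are in period 3; the period trend gives S the larger value.
Note the exception: Rb has a higher electron affinity than Ca, contrary to the simple trend — adding an electron to Ca (ns²) has to open a new, higher-energy np subshell, which is unfavourable.
Note the exception: Sn has a higher electron affinity than P, contrary to the simple trend — adding an electron to P's half-filled np³ subshell costs electron-pairing energy.
Note the exception: Si has a higher electron affinity than P, contrary to the simple trend — adding an electron to P's half-filled 3p³ is unfavourable, so Si (3p²) has the more exothermic EA.
For reference (kJ/mol): Si 134, P 72, S 200, Ca 2, Rb 47, Sn 107.
So from highest to lowest: S > Si > Sn > P > Rb > Ca.

S > Si > Sn > P > Rb > Ca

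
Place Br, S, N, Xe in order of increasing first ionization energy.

S, Br, Xe, N

N is in period 2, group 15; S is in period 3, group 16; Br is in period 4, group 17; Xe is in period 5, group 18.
IE₁ increases left→right with effective nuclear charge and decreases top→bottom as the valence shell moves farther out.
A diagonal step moves right (one effect) and down (the opposite effect) at once.
Br > S: period and group pull opposite ways; the across-period shift dominates (1140 vs 1000 kJ/mol).
Xe > Br: the two effects oppose for this pair; the across-period effect wins (1170 vs 1140 kJ/mol).
N > Xe: period and group pull opposite ways; the down-group shift dominates (1402 vs 1170 kJ/mol).
Tabulated first ionization energy (kJ/mol): N 1402, S 1000, Br 1140, Xe 1170.
So from lowest to highest: S < Br < Xe < N.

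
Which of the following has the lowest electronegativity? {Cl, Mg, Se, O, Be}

Mg

Be is in period 2, group 2; O is in period 2, group 16; Mg is in period 3, group 2; Cl is in period 3, group 17; Se is in period 4, group 16.
Atoms toward the upper right of the periodic table pull bonding electrons most strongly.
Neither a single period nor a single group — weigh both effects.
Be > Mg: Be sits above Mg in group 2, so the down-group effect alone puts Be higher.
Se > Be: period and group pull opposite ways; the across-period shift dominates (2.55 vs 1.57).
Cl > Se: relative to Se, both the across-period and down-group shifts push Cl's electronegativity up.
O > Cl: period and group pull opposite ways; the down-group shift dominates (3.44 vs 3.16).
Tabulated electronegativity (Pauling): Be 1.57, O 3.44, Mg 1.31, Cl 3.16, Se 2.55.
The lowest electronegativity among these belongs to Mg.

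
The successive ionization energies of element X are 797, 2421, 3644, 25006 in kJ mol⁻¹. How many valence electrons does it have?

3

Look for the largest jump between consecutive ionization energies: IE4/IE3 ≈ 6.9, far larger than any earlier ratio.
That jump marks the point where a core electron is being removed. So the atom has 3 valence electrons.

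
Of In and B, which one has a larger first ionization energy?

B

B is in period 2, group 13; In is in period 5, group 13.
IE₁ increases left→right with effective nuclear charge and decreases top→bottom as the valence shell moves farther out.
All are in group 13, so first ionization energy increases up the group.
So B has the larger first ionization energy (B > In).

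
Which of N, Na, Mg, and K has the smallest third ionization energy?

K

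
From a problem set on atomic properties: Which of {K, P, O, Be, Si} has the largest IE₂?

O

The second ionization energy removes an electron from the +1 ion. For each element: K⁺ is the bare [Ar] core; P⁺ still has 4 valence electrons; O⁺ still has 5 valence electrons; Be⁺ still has 1 valence electron; Si⁺ still has 3 valence electrons.
Usually core removal costs more than valence removal, but here the competition is close: a tightly held n=2 valence electron can cost more to remove than an n=3 core electron, so the actual values have to decide it.
Valence configurations: P⁺ [Ne]3s²3p², O⁺ [He]2s²2p³, Be⁺ [He]2s¹, Si⁺ [Ne]3s²3p¹.
Approximate IE_2 values (kJ/mol): K 3052, P 1907, O 3388, Be 1757, Si 1577.
Putting it together, IE_2: Si < Be < P < K < O.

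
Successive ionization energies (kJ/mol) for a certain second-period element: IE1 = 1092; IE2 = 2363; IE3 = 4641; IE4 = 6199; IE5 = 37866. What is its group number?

Group 14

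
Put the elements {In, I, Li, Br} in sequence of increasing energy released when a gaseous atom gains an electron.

In < Li < I < Br

Li is in period 2, group 1; Br is in period 4, group 17; In is in period 5, group 13; I is in period 5, group 17.
Adding an electron releases more energy for atoms nearer the top right (short of the noble gases).
These span different periods and groups, so the two trends combine.
Li > In: period and group pull opposite ways; the down-group shift dominates (60 vs 29 kJ/mol).
I > Li: the two effects oppose for this pair; the across-period effect wins (295 vs 60 kJ/mol).
Br > I: they share group 17; the group trend gives Br the larger value.
For reference (kJ/mol): Li 60, Br 325, In 29, I 295.
So from lowest to highest: In < Li < I < Br.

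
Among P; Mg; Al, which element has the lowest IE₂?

Consider each +1 ion: P⁺ still has 4 valence electrons; Mg⁺ still has 1 valence electron; Al⁺ still has 2 valence electrons.
All are still removing valence electrons, so compare the +1 ions as you would atoms: IE_2 generally rises across a period (higher Z_eff) and falls down a group (larger shell), subject to the usual subshell exceptions.
Valence configurations: P⁺ [Ne]3s²3p², Mg⁺ [Ne]3s¹, Al⁺ [Ne]3s².
Approximate IE_2 values (kJ/mol): P 1907, Mg 1451, Al 1817.
Hence IE_2: Mg < Al < P.

Mg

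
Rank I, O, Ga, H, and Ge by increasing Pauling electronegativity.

H is in period 1, group 1; O is in period 2, group 16; Ga is in period 4, group 13; Ge is in period 4, group 14; I is in period 5, group 17.
Smaller atoms with higher effective nuclear charge are more electronegative.
Neither a single period nor a single group — weigh both effects.
Ge > Ga: Ge lies to the right of Ga in period 4, so the across-period effect alone puts Ge higher.
H > Ge: period and group pull opposite ways; the down-group shift dominates (2.20 vs 2.01).
I > H: period and group pull opposite ways; the across-period shift dominates (2.66 vs 2.20).
O > I: period and group pull opposite ways; the down-group shift dominates (3.44 vs 2.66).
Tabulated electronegativity (Pauling): H 2.20, O 3.44, Ga 1.81, Ge 2.01, I 2.66.
So from lowest to highest: Ga < Ge < H < I < O.

Ga < Ge < H < I < O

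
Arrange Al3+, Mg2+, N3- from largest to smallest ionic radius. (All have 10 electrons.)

All of these have 10 electrons, so size is governed by nuclear charge alone: the more protons, the stronger the pull on the same electron cloud, and the smaller the ion.
Nuclear charges: Al3+ (Z=13), Mg2+ (Z=12), N3- (Z=7).
Largest to smallest: N3- > Mg2+ > Al3+.

N3- > Mg2+ > Al3+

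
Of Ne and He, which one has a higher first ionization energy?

He

Removing the outermost electron gets harder across a period and easier down a group.
All are in group 18, so first ionization energy increases up the group.
So He has the higher first ionization energy (He > Ne).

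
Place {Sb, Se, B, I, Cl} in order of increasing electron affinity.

B, Sb, Se, I, Cl

B is in period 2, group 13; Cl is in period 3, group 17; Se is in period 4, group 16; Sb is in period 5, group 15; I is in period 5, group 17.
Electron affinity generally becomes more exothermic across a period toward the halogens and less exothermic down a group.
These span different periods and groups, so the two trends combine.
Sb > B: period and group pull opposite ways; the across-period shift dominates (103 vs 27 kJ/mol).
Se > Sb: relative to Sb, both the across-period and down-group shifts push Se's electron affinity up.
I > Se: period and group pull opposite ways; the across-period shift dominates (295 vs 195 kJ/mol).
Cl > I: Cl sits above I in group 17, so the down-group effect alone puts Cl higher.
Tabulated electron affinity (kJ/mol): B 27, Cl 349, Se 195, Sb 103, I 295.
So from lowest to highest: B < Sb < Se < I < Cl.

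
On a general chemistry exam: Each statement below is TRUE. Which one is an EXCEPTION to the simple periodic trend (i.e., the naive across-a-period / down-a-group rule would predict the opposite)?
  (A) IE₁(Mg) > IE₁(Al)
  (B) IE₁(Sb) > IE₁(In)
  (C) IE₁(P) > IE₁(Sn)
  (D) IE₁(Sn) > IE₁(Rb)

(A)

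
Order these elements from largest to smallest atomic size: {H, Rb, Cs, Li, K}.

Cs > Rb > K > Li > H

H is in period 1, group 1; Li is in period 2, group 1; K is in period 4, group 1; Rb is in period 5, group 1; Cs is in period 6, group 1.
Atomic radius shrinks across a period as nuclear charge pulls the same shell inward, and grows down a group as new shells are added.
All are in group 1, so atomic radius increases down the group.
So from largest to smallest: Cs > Rb > K > Li > H.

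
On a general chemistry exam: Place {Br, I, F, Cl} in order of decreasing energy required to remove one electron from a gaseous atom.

F > Cl > Br > I

F is in period 2, group 17; Cl is in period 3, group 17; Br is in period 4, group 17; I is in period 5, group 17.
Across a period the outer electron is held more tightly (higher IE₁); down a group it sits in a higher shell, more shielded, and comes off more easily.
All are in group 17, so first ionization energy increases up the group.
So from highest to lowest: F > Cl > Br > I.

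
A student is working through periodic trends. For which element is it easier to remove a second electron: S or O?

After 1 electron has been removed, what remains? S⁺ still has 5 valence electrons; O⁺ still has 5 valence electrons.
All are still removing valence electrons, so compare the +1 ions as you would atoms: IE_2 generally rises across a period (higher Z_eff) and falls down a group (larger shell), subject to the usual subshell exceptions.
Valence configurations: S⁺ [Ne]3s²3p³, O⁺ [He]2s²2p³.
The numbers (kJ/mol): S 2252, O 3388.
Overall IE_2 order: S < O.

S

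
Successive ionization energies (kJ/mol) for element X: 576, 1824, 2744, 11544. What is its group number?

Look for the largest jump between consecutive ionization energies: IE4/IE3 ≈ 4.2, far larger than any earlier ratio.
That jump marks the point where a core electron is being removed. So the atom has 3 valence electrons.
A main-group element with 3 valence electrons is in group 13.

Group 13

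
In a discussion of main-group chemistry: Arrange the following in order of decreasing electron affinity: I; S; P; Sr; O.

I, S, O, P, Sr

O is in period 2, group 16; P is in period 3, group 15; S is in period 3, group 16; Sr is in period 5, group 2; I is in period 5, group 17.
Electron affinity generally becomes more exothermic across a period toward the halogens and less exothermic down a group.
Here both period and group differ, so the two effects have to be weighed against each other.
P > Sr: both effects reinforce here, so P is clearly the higher of the two.
O > P: relative to P, both the across-period and down-group shifts push O's electron affinity up.
S > O: this pair runs against the simple trend — see the exception note.
I > S: period and group pull opposite ways; the across-period shift dominates (295 vs 200 kJ/mol).
Note the exception: S has a higher electron affinity than O, contrary to the simple trend — the compact 2p subshell of O repels the added electron more than S's larger 3p does.
For reference (kJ/mol): O 141, P 72, S 200, Sr 5, I 295.
So from highest to lowest: I > S > O > P > Sr.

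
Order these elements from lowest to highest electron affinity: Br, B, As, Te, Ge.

B is in period 2, group 13; Ge is in period 4, group 14; As is in period 4, group 15; Br is in period 4, group 17; Te is in period 5, group 16.
Atoms with high Z_eff and room in the valence shell (especially the halogens) have the most exothermic electron affinities.
These span different periods and groups, so the two trends combine.
As > B: period and group pull opposite ways; the across-period shift dominates (78 vs 27 kJ/mol).
Ge > As: this pair runs against the simple trend — see the exception note.
Te > Ge: period and group pull opposite ways; the across-period shift dominates (190 vs 119 kJ/mol).
Br > Te: both effects reinforce here, so Br is clearly the higher of the two.
Note the exception: Ge has a higher electron affinity than As, contrary to the simple trend — adding an electron to As's half-filled 4p³ is unfavourable, so Ge (4p²) has the more exothermic EA.
Tabulated electron affinity (kJ/mol): B 27, Ge 119, As 78, Br 325, Te 190.
So from lowest to highest: B < As < Ge < Te < Br.

B < As < Ge < Te < Br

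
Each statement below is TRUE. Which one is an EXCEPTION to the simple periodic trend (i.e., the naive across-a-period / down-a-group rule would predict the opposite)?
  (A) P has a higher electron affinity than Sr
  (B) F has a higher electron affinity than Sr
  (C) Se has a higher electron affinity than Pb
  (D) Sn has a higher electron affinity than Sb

(D)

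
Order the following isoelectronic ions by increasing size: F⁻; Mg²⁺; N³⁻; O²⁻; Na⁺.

All of these have 10 electrons, so size is governed by nuclear charge alone: the more protons, the stronger the pull on the same electron cloud, and the smaller the ion.
Nuclear charges: Mg²⁺ (Z=12), Na⁺ (Z=11), F⁻ (Z=9), O²⁻ (Z=8), N³⁻ (Z=7).
Smallest to largest: Mg²⁺ < Na⁺ < F⁻ < O²⁻ < N³⁻.

Mg²⁺ < Na⁺ < F⁻ < O²⁻ < N³⁻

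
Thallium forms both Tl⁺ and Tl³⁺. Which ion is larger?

Tl⁺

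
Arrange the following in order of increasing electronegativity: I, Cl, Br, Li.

Li < I < Br < Cl

Li is in period 2, group 1; Cl is in period 3, group 17; Br is in period 4, group 17; I is in period 5, group 17.
Electronegativity increases across a period and decreases down a group, tracking effective nuclear charge and atomic size.
Here both period and group differ, so the two effects have to be weighed against each other.
I > Li: the two effects oppose for this pair; the across-period effect wins (2.66 vs 0.98).
Br > I: they share group 17; the group trend gives Br the larger value.
Cl > Br: Cl sits above Br in group 17, so the down-group effect alone puts Cl higher.
Tabulated electronegativity (Pauling): Li 0.98, Cl 3.16, Br 2.96, I 2.66.
So from lowest to highest: Li < I < Br < Cl.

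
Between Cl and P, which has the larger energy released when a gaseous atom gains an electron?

Adding an electron releases more energy for atoms nearer the top right (short of the noble gases).
All lie in period 3, so electron affinity increases left to right.
So Cl has the larger energy released when a gaseous atom gains an electron (Cl > P).

Cl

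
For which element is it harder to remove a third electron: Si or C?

After 2 electrons have been removed, what remains? Si²⁺ still has 2 valence electrons; C²⁺ still has 2 valence electrons.
All are still removing valence electrons, so compare the +2 ions as you would atoms: IE_3 generally rises across a period (higher Z_eff) and falls down a group (larger shell), subject to the usual subshell exceptions.
Valence configurations: Si²⁺ [Ne]3s², C²⁺ [He]2s².
The numbers (kJ/mol): Si 3232, C 4620.
Putting it together, IE_3: Si < C.

C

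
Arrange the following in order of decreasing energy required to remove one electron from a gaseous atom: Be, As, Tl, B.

As, Be, B, Tl

Be is in period 2, group 2; B is in period 2, group 13; As is in period 4, group 15; Tl is in period 6, group 13.
First ionization energy rises across a period (greater Z_eff holds electrons more tightly) and falls down a group (valence electrons are farther from the nucleus).
Here both period and group differ, so the two effects have to be weighed against each other.
B > Tl: they share group 13; the group trend gives B the larger value.
Be > B: this pair runs against the simple trend — see the exception note.
As > Be: the two effects oppose for this pair; the across-period effect wins (947 vs 900 kJ/mol).
Note the exception: Be has a higher first ionization energy than B, contrary to the simple trend — removing B's lone 2p electron is easier than breaking Be's filled 2s².
Tabulated first ionization energy (kJ/mol): Be 900, B 801, As 947, Tl 589.
So from highest to lowest: As > Be > B > Tl.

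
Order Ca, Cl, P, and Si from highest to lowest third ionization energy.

Ca, Cl, Si, P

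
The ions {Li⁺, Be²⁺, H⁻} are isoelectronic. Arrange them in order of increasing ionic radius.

All of these have 2 electrons, so size is governed by nuclear charge alone: the more protons, the stronger the pull on the same electron cloud, and the smaller the ion.
Nuclear charges: Be²⁺ (Z=4), Li⁺ (Z=3), H⁻ (Z=1).
Smallest to largest: Be²⁺ < Li⁺ < H⁻.

Be²⁺ < Li⁺ < H⁻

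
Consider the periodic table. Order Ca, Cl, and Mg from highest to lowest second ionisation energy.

Consider each +1 ion: Ca⁺ still has 1 valence electron; Cl⁺ still has 6 valence electrons; Mg⁺ still has 1 valence electron.
All are still removing valence electrons, so compare the +1 ions as you would atoms: IE_2 generally rises across a period (higher Z_eff) and falls down a group (larger shell), subject to the usual subshell exceptions.
Valence configurations: Ca⁺ [Ar]4s¹, Cl⁺ [Ne]3s²3p⁴, Mg⁺ [Ne]3s¹.
The numbers (kJ/mol): Ca 1145, Cl 2298, Mg 1451.
So the second ionization energies run Ca < Mg < Cl.

Cl, Mg, Ca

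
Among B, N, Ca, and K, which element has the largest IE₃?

The third ionization energy removes an electron from the +2 ion. For each element: B²⁺ still has 1 valence electron; N²⁺ still has 3 valence electrons; Ca²⁺ is the bare [Ar] core; K²⁺ is already 1 electron into the core.
Usually core removal costs more than valence removal, but here the competition is close: a tightly held n=2 valence electron can cost more to remove than an n=3 core electron, so the actual values have to decide it.
Valence configurations: B²⁺ [He]2s¹, N²⁺ [He]2s²2p¹.
The numbers (kJ/mol): B 3660, N 4578, Ca 4912, K 4420.
Overall IE_3 order: B < K < N < Ca.

Ca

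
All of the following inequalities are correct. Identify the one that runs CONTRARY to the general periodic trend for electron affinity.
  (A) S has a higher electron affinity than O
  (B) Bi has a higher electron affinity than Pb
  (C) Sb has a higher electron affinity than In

The general trend: electron affinity increases across a period and decreases down a group.
(A) S (period 3, group 16) vs O (period 2, group 16): the stated order contradicts the simple trend.
(B) Bi (period 6, group 15) vs Pb (period 6, group 14): the stated order agrees with the simple trend.
(C) Sb (period 5, group 15) vs In (period 5, group 13): the stated order agrees with the simple trend.
The exception is (A): the compact 2p subshell of O repels the added electron more than S's larger 3p does.

(A)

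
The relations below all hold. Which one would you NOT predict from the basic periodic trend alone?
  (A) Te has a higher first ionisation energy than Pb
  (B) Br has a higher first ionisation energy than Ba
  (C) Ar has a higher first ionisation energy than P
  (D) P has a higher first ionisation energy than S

The general trend: first ionisation energy increases across a period and decreases down a group.
(A) Te (period 5, group 16) vs Pb (period 6, group 14): the stated order agrees with the simple trend.
(B) Br (period 4, group 17) vs Ba (period 6, group 2): the stated order agrees with the simple trend.
(C) Ar (period 3, group 18) vs P (period 3, group 15): the stated order agrees with the simple trend.
(D) P (period 3, group 15) vs S (period 3, group 16): the stated order contradicts the simple trend.
The exception is (D): S (3p⁴) ionizes more easily than half-filled P (3p³) because the paired 3p electron in S is pushed out by e⁻–e⁻ repulsion.

(D)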